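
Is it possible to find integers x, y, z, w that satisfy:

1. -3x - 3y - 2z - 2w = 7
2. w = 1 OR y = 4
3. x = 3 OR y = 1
Yes

Take x = -4, y = 1, z = 0, w = 1. Substituting into each constraint:
  (1) -3(-4) - 3(1) - 2(0) - 2(1) = 7 ✓
  (2) w = 1, target 1 ✓ (first branch holds)
  (3) y = 1, target 1 ✓ (second branch holds)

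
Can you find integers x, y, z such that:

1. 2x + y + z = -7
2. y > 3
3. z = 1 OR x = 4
Yes

Take x = -6, y = 4, z = 1. Substituting into each constraint:
  (1) 2(-6) + 4 + 1 = -7 ✓
  (2) 4 > 3 ✓
  (3) z = 1, target 1 ✓ (first branch holds)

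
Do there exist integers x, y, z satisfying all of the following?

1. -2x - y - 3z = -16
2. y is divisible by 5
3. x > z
Yes

Take x = 0, y = 25, z = -3. Substituting into each constraint:
  (1) -2(0) + (-25) - 3(-3) = -16 ✓
  (2) 25 = 5 × 5, remainder 0 ✓
  (3) 0 > -3 ✓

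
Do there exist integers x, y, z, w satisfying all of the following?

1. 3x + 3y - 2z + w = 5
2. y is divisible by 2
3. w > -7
Yes

Take x = 0, y = 0, z = 0, w = 5. Substituting into each constraint:
  (1) 3(0) + 3(0) - 2(0) + 5 = 5 ✓
  (2) 0 = 2 × 0, remainder 0 ✓
  (3) 5 > -7 ✓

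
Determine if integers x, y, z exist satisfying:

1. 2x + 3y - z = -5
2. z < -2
Yes

Take x = -4, y = 0, z = -3. Substituting into each constraint:
  (1) 2(-4) + 3(0) + 3 = -5 ✓
  (2) -3 < -2 ✓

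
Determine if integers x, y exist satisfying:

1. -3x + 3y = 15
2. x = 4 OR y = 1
Yes

Take x = -4, y = 1. Substituting into each constraint:
  (1) -3(-4) + 3(1) = 15 ✓
  (2) y = 1, target 1 ✓ (second branch holds)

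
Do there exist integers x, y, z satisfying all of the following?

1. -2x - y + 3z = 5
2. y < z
Yes

Take x = -2, y = -1, z = 0. Substituting into each constraint:
  (1) -2(-2) + 1 + 3(0) = 5 ✓
  (2) -1 < 0 ✓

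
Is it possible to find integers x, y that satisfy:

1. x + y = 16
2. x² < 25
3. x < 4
Yes

Take x = 0, y = 16. Substituting into each constraint:
  (1) 0 + 16 = 16 ✓
  (2) x² = (0)² = 0, and 0 < 25 ✓
  (3) 0 < 4 ✓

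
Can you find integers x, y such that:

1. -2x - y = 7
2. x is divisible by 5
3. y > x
Yes

Take x = -5, y = 3. Substituting into each constraint:
  (1) -2(-5) + (-3) = 7 ✓
  (2) -5 = 5 × -1, remainder 0 ✓
  (3) 3 > -5 ✓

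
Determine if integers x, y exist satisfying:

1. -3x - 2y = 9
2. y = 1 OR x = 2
No

The full constraint system is jointly infeasible over the integers. Each constraint and what it forces:

  - -3x - 2y = 9: is a linear equation tying the variables together
  - y = 1 OR x = 2: forces a choice: either y = 1 or x = 2

Split on the disjunction (y = 1 OR x = 2):
  • If y = 1: with y = 1, every remaining term of the linear equation is divisible by 3, so the left side is ≡ 0 (mod 3); but the right side 11 ≡ 2 (mod 3). No integers can satisfy it.
  • If x = 2: with x = 2, every remaining term of the linear equation is divisible by 2, so the left side is ≡ 0 (mod 2); but the right side 15 ≡ 1 (mod 2). No integers can satisfy it.
Both branches are infeasible, so the system has no integer solution.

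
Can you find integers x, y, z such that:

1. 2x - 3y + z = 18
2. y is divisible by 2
Yes

Take x = 9, y = 0, z = 0. Substituting into each constraint:
  (1) 2(9) - 3(0) + 0 = 18 ✓
  (2) 0 = 2 × 0, remainder 0 ✓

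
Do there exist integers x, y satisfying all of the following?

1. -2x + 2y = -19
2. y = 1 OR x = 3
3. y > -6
No

Even the single constraint (-2x + 2y = -19) is infeasible over the integers.

  - -2x + 2y = -19: every term on the left is divisible by 2, so the LHS ≡ 0 (mod 2), but the RHS -19 is not — no integer solution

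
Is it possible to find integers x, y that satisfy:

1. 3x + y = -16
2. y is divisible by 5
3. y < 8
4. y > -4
Yes

Take x = -7, y = 5. Substituting into each constraint:
  (1) 3(-7) + 5 = -16 ✓
  (2) 5 = 5 × 1, remainder 0 ✓
  (3) 5 < 8 ✓
  (4) 5 > -4 ✓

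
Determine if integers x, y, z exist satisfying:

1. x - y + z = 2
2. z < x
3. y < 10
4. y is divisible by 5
Yes

Take x = 4, y = 5, z = 3. Substituting into each constraint:
  (1) 4 + (-5) + 3 = 2 ✓
  (2) 3 < 4 ✓
  (3) 5 < 10 ✓
  (4) 5 = 5 × 1, remainder 0 ✓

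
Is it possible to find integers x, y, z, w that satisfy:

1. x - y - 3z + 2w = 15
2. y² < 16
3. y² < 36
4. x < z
Yes

Take x = -9, y = 0, z = -8, w = 0. Substituting into each constraint:
  (1) (-9) + 0 - 3(-8) + 2(0) = 15 ✓
  (2) y² = (0)² = 0, and 0 < 16 ✓
  (3) y² = (0)² = 0, and 0 < 36 ✓
  (4) -9 < -8 ✓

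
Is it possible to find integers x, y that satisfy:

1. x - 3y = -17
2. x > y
Yes

Take x = 10, y = 9. Substituting into each constraint:
  (1) 10 - 3(9) = -17 ✓
  (2) 10 > 9 ✓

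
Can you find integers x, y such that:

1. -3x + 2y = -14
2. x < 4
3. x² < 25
Yes

Take x = 0, y = -7. Substituting into each constraint:
  (1) -3(0) + 2(-7) = -14 ✓
  (2) 0 < 4 ✓
  (3) x² = (0)² = 0, and 0 < 25 ✓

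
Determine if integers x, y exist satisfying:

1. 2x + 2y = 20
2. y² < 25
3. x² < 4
No

The full constraint system is jointly infeasible over the integers. Each constraint and what it forces:

  - 2x + 2y = 20: is a linear equation tying the variables together
  - y² < 25: restricts y to |y| ≤ 4
  - x² < 4: restricts x to |x| ≤ 1

Range argument: with x ∈ [-1, 1], y ∈ [-4, 4], the left side of the equation is at most 10, but the right side is 20 > 10. No integer solution exists.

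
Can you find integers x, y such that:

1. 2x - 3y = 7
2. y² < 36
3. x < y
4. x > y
No

A contradictory subset is {x < y, x > y}. No integer assignment can satisfy these jointly:

  - x < y: bounds one variable relative to another variable
  - x > y: bounds one variable relative to another variable

Direct contradiction: y > x and x > y cannot both hold.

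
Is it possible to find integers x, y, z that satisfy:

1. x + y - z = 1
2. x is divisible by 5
Yes

Take x = 0, y = 0, z = -1. Substituting into each constraint:
  (1) 0 + 0 + 1 = 1 ✓
  (2) 0 = 5 × 0, remainder 0 ✓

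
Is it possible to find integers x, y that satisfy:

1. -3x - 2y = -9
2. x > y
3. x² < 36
Yes

Take x = 3, y = 0. Substituting into each constraint:
  (1) -3(3) - 2(0) = -9 ✓
  (2) 3 > 0 ✓
  (3) x² = (3)² = 9, and 9 < 36 ✓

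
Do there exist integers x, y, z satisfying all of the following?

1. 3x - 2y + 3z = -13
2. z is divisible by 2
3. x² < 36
Yes

Take x = 1, y = 8, z = 0. Substituting into each constraint:
  (1) 3(1) - 2(8) + 3(0) = -13 ✓
  (2) 0 = 2 × 0, remainder 0 ✓
  (3) x² = (1)² = 1, and 1 < 36 ✓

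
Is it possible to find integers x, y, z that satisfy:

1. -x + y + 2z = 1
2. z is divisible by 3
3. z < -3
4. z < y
Yes

Take x = -13, y = 0, z = -6. Substituting into each constraint:
  (1) 13 + 0 + 2(-6) = 1 ✓
  (2) -6 = 3 × -2, remainder 0 ✓
  (3) -6 < -3 ✓
  (4) -6 < 0 ✓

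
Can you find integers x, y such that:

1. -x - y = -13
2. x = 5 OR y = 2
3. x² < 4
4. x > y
No

The full constraint system is jointly infeasible over the integers. Each constraint and what it forces:

  - -x - y = -13: is a linear equation tying the variables together
  - x = 5 OR y = 2: forces a choice: either x = 5 or y = 2
  - x² < 4: restricts x to |x| ≤ 1
  - x > y: bounds one variable relative to another variable

Split on the disjunction (x = 5 OR y = 2):
  • If x = 5: this contradicts x² < 4, which requires |x| ≤ 1.
  • If y = 2: the equation forces x = 11, but x² < 4 requires |x| ≤ 1.
Both branches are infeasible, so the system has no integer solution.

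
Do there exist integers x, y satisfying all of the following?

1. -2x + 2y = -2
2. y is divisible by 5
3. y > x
No

A contradictory subset is {-2x + 2y = -2, y > x}. No integer assignment can satisfy these jointly:

  - -2x + 2y = -2: is a linear equation tying the variables together
  - y > x: bounds one variable relative to another variable

From the equation, x − y = 1, i.e. y − x = -1; but y > x requires y − x ≥ 1. Contradiction.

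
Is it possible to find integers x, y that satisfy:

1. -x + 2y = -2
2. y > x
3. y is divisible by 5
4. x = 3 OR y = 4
No

A contradictory subset is {-x + 2y = -2, y > x, x = 3 OR y = 4}. No integer assignment can satisfy these jointly:

  - -x + 2y = -2: is a linear equation tying the variables together
  - y > x: bounds one variable relative to another variable
  - x = 3 OR y = 4: forces a choice: either x = 3 or y = 4

Split on the disjunction (x = 3 OR y = 4):
  • If x = 3: with x = 3, every remaining term of the linear equation is divisible by 2, so the left side is ≡ 0 (mod 2); but the right side 1 ≡ 1 (mod 2). No integers can satisfy it.
  • If y = 4: the equation forces x = 10, giving (y, x) = (4, 10), which violates y > x.
Both branches are infeasible, so the system has no integer solution.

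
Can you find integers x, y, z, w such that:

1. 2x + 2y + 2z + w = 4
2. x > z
Yes

Take x = 1, y = 0, z = 0, w = 2. Substituting into each constraint:
  (1) 2(1) + 2(0) + 2(0) + 2 = 4 ✓
  (2) 1 > 0 ✓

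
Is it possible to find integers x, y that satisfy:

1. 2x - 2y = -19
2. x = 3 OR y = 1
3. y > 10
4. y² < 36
No

Even the single constraint (2x - 2y = -19) is infeasible over the integers.

  - 2x - 2y = -19: every term on the left is divisible by 2, so the LHS ≡ 0 (mod 2), but the RHS -19 is not — no integer solution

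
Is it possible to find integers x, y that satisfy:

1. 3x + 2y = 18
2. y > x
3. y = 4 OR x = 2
Yes

Take x = 2, y = 6. Substituting into each constraint:
  (1) 3(2) + 2(6) = 18 ✓
  (2) 6 > 2 ✓
  (3) x = 2, target 2 ✓ (second branch holds)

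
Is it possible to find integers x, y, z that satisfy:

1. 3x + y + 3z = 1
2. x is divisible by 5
Yes

Take x = 0, y = 1, z = 0. Substituting into each constraint:
  (1) 3(0) + 1 + 3(0) = 1 ✓
  (2) 0 = 5 × 0, remainder 0 ✓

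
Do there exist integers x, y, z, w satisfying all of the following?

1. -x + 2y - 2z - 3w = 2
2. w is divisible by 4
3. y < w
Yes

Take x = 0, y = -1, z = -2, w = 0. Substituting into each constraint:
  (1) 0 + 2(-1) - 2(-2) - 3(0) = 2 ✓
  (2) 0 = 4 × 0, remainder 0 ✓
  (3) -1 < 0 ✓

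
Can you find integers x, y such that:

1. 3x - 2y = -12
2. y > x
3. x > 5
Yes

Take x = 6, y = 15. Substituting into each constraint:
  (1) 3(6) - 2(15) = -12 ✓
  (2) 15 > 6 ✓
  (3) 6 > 5 ✓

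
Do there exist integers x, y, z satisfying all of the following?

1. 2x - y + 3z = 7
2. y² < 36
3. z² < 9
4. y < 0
Yes

Take x = 3, y = -1, z = 0. Substituting into each constraint:
  (1) 2(3) + 1 + 3(0) = 7 ✓
  (2) y² = (-1)² = 1, and 1 < 36 ✓
  (3) z² = (0)² = 0, and 0 < 9 ✓
  (4) -1 < 0 ✓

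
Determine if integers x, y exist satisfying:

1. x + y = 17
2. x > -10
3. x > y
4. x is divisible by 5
Yes

Take x = 10, y = 7. Substituting into each constraint:
  (1) 10 + 7 = 17 ✓
  (2) 10 > -10 ✓
  (3) 10 > 7 ✓
  (4) 10 = 5 × 2, remainder 0 ✓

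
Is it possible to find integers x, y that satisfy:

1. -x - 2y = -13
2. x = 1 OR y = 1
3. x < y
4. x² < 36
Yes

Take x = 1, y = 6. Substituting into each constraint:
  (1) (-1) - 2(6) = -13 ✓
  (2) x = 1, target 1 ✓ (first branch holds)
  (3) 1 < 6 ✓
  (4) x² = (1)² = 1, and 1 < 36 ✓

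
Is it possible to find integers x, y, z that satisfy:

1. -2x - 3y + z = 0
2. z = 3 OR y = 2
Yes

Take x = -3, y = 3, z = 3. Substituting into each constraint:
  (1) -2(-3) - 3(3) + 3 = 0 ✓
  (2) z = 3, target 3 ✓ (first branch holds)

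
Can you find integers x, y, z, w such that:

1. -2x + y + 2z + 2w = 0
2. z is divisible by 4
Yes

Take x = 0, y = 0, z = 0, w = 0. Substituting into each constraint:
  (1) -2(0) + 0 + 2(0) + 2(0) = 0 ✓
  (2) 0 = 4 × 0, remainder 0 ✓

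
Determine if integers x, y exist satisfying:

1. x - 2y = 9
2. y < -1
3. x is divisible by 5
Yes

Take x = 5, y = -2. Substituting into each constraint:
  (1) 5 - 2(-2) = 9 ✓
  (2) -2 < -1 ✓
  (3) 5 = 5 × 1, remainder 0 ✓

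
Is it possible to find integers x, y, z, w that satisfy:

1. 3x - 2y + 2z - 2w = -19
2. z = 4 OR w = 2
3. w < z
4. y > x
Yes

Take x = -1, y = 11, z = 4, w = 1. Substituting into each constraint:
  (1) 3(-1) - 2(11) + 2(4) - 2(1) = -19 ✓
  (2) z = 4, target 4 ✓ (first branch holds)
  (3) 1 < 4 ✓
  (4) 11 > -1 ✓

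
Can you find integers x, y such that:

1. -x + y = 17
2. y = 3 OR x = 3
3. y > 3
Yes

Take x = 3, y = 20. Substituting into each constraint:
  (1) (-3) + 20 = 17 ✓
  (2) x = 3, target 3 ✓ (second branch holds)
  (3) 20 > 3 ✓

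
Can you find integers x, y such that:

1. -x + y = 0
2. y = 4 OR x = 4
Yes

Take x = 4, y = 4. Substituting into each constraint:
  (1) (-4) + 4 = 0 ✓
  (2) y = 4, target 4 ✓ (first branch holds)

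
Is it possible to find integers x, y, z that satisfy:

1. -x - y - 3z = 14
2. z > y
Yes

Take x = -13, y = -1, z = 0. Substituting into each constraint:
  (1) 13 + 1 - 3(0) = 14 ✓
  (2) 0 > -1 ✓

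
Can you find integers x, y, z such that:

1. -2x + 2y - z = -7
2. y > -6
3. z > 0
Yes

Take x = 3, y = 0, z = 1. Substituting into each constraint:
  (1) -2(3) + 2(0) + (-1) = -7 ✓
  (2) 0 > -6 ✓
  (3) 1 > 0 ✓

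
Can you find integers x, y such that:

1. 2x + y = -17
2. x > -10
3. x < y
Yes

Take x = -6, y = -5. Substituting into each constraint:
  (1) 2(-6) + (-5) = -17 ✓
  (2) -6 > -10 ✓
  (3) -6 < -5 ✓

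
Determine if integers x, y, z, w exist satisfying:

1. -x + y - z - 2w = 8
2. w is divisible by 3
Yes

Take x = 0, y = 0, z = -8, w = 0. Substituting into each constraint:
  (1) 0 + 0 + 8 - 2(0) = 8 ✓
  (2) 0 = 3 × 0, remainder 0 ✓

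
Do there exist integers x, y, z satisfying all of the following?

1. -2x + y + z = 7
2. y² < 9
Yes

Take x = 0, y = 0, z = 7. Substituting into each constraint:
  (1) -2(0) + 0 + 7 = 7 ✓
  (2) y² = (0)² = 0, and 0 < 9 ✓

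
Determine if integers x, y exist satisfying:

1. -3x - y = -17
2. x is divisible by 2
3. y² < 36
Yes

Take x = 4, y = 5. Substituting into each constraint:
  (1) -3(4) + (-5) = -17 ✓
  (2) 4 = 2 × 2, remainder 0 ✓
  (3) y² = (5)² = 25, and 25 < 36 ✓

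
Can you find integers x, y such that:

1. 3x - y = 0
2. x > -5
Yes

Take x = 0, y = 0. Substituting into each constraint:
  (1) 3(0) + 0 = 0 ✓
  (2) 0 > -5 ✓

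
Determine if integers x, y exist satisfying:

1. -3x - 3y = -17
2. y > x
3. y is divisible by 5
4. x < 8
No

Even the single constraint (-3x - 3y = -17) is infeasible over the integers.

  - -3x - 3y = -17: every term on the left is divisible by 3, so the LHS ≡ 0 (mod 3), but the RHS -17 is not — no integer solution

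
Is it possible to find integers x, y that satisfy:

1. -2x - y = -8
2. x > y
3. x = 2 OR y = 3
No

The full constraint system is jointly infeasible over the integers. Each constraint and what it forces:

  - -2x - y = -8: is a linear equation tying the variables together
  - x > y: bounds one variable relative to another variable
  - x = 2 OR y = 3: forces a choice: either x = 2 or y = 3

Split on the disjunction (x = 2 OR y = 3):
  • If x = 2: the equation forces y = 4, giving (x, y) = (2, 4), which violates x > y.
  • If y = 3: with y = 3, every remaining term of the linear equation is divisible by 2, so the left side is ≡ 0 (mod 2); but the right side -5 ≡ 1 (mod 2). No integers can satisfy it.
Both branches are infeasible, so the system has no integer solution.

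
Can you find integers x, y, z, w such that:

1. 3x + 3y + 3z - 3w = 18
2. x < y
Yes

Take x = 0, y = 1, z = 0, w = -5. Substituting into each constraint:
  (1) 3(0) + 3(1) + 3(0) - 3(-5) = 18 ✓
  (2) 0 < 1 ✓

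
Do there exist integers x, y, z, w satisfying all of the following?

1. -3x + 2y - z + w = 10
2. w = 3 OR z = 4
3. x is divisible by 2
Yes

Take x = 0, y = 7, z = 4, w = 0. Substituting into each constraint:
  (1) -3(0) + 2(7) + (-4) + 0 = 10 ✓
  (2) z = 4, target 4 ✓ (second branch holds)
  (3) 0 = 2 × 0, remainder 0 ✓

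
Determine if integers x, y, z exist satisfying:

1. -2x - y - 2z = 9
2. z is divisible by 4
Yes

Take x = -5, y = 1, z = 0. Substituting into each constraint:
  (1) -2(-5) + (-1) - 2(0) = 9 ✓
  (2) 0 = 4 × 0, remainder 0 ✓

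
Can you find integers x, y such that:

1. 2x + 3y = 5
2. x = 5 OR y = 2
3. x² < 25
No

The full constraint system is jointly infeasible over the integers. Each constraint and what it forces:

  - 2x + 3y = 5: is a linear equation tying the variables together
  - x = 5 OR y = 2: forces a choice: either x = 5 or y = 2
  - x² < 25: restricts x to |x| ≤ 4

Split on the disjunction (x = 5 OR y = 2):
  • If x = 5: this contradicts x² < 25, which requires |x| ≤ 4.
  • If y = 2: with y = 2, every remaining term of the linear equation is divisible by 2, so the left side is ≡ 0 (mod 2); but the right side -1 ≡ 1 (mod 2). No integers can satisfy it.
Both branches are infeasible, so the system has no integer solution.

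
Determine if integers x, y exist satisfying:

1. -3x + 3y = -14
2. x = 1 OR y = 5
No

Even the single constraint (-3x + 3y = -14) is infeasible over the integers.

  - -3x + 3y = -14: every term on the left is divisible by 3, so the LHS ≡ 0 (mod 3), but the RHS -14 is not — no integer solution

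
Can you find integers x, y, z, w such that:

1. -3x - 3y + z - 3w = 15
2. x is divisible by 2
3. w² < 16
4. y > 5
Yes

Take x = 0, y = 6, z = 33, w = 0. Substituting into each constraint:
  (1) -3(0) - 3(6) + 33 - 3(0) = 15 ✓
  (2) 0 = 2 × 0, remainder 0 ✓
  (3) w² = (0)² = 0, and 0 < 16 ✓
  (4) 6 > 5 ✓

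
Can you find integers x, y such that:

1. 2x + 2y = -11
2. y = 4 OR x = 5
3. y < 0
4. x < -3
No

Even the single constraint (2x + 2y = -11) is infeasible over the integers.

  - 2x + 2y = -11: every term on the left is divisible by 2, so the LHS ≡ 0 (mod 2), but the RHS -11 is not — no integer solution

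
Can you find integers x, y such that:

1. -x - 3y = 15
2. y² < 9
Yes

Take x = -15, y = 0. Substituting into each constraint:
  (1) 15 - 3(0) = 15 ✓
  (2) y² = (0)² = 0, and 0 < 9 ✓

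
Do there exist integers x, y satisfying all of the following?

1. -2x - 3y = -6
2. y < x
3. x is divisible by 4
Yes

Take x = 12, y = -6. Substituting into each constraint:
  (1) -2(12) - 3(-6) = -6 ✓
  (2) -6 < 12 ✓
  (3) 12 = 4 × 3, remainder 0 ✓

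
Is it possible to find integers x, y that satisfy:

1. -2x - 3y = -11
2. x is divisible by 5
Yes

Take x = -5, y = 7. Substituting into each constraint:
  (1) -2(-5) - 3(7) = -11 ✓
  (2) -5 = 5 × -1, remainder 0 ✓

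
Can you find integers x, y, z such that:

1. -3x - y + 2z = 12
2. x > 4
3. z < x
Yes

Take x = 5, y = -27, z = 0. Substituting into each constraint:
  (1) -3(5) + 27 + 2(0) = 12 ✓
  (2) 5 > 4 ✓
  (3) 0 < 5 ✓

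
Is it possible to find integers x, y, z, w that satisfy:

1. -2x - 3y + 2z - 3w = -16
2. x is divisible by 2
Yes

Take x = 2, y = 4, z = 0, w = 0. Substituting into each constraint:
  (1) -2(2) - 3(4) + 2(0) - 3(0) = -16 ✓
  (2) 2 = 2 × 1, remainder 0 ✓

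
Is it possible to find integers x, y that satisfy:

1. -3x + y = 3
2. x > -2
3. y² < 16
Yes

Take x = 0, y = 3. Substituting into each constraint:
  (1) -3(0) + 3 = 3 ✓
  (2) 0 > -2 ✓
  (3) y² = (3)² = 9, and 9 < 16 ✓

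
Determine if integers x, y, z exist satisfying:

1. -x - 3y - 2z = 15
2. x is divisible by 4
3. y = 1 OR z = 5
Yes

Take x = -4, y = -7, z = 5. Substituting into each constraint:
  (1) 4 - 3(-7) - 2(5) = 15 ✓
  (2) -4 = 4 × -1, remainder 0 ✓
  (3) z = 5, target 5 ✓ (second branch holds)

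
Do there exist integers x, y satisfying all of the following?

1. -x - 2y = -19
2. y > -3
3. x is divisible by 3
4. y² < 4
Yes

Take x = 21, y = -1. Substituting into each constraint:
  (1) (-21) - 2(-1) = -19 ✓
  (2) -1 > -3 ✓
  (3) 21 = 3 × 7, remainder 0 ✓
  (4) y² = (-1)² = 1, and 1 < 4 ✓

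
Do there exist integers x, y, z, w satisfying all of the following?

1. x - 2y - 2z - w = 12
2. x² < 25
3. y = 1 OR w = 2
Yes

Take x = 0, y = 1, z = 0, w = -14. Substituting into each constraint:
  (1) 0 - 2(1) - 2(0) + 14 = 12 ✓
  (2) x² = (0)² = 0, and 0 < 25 ✓
  (3) y = 1, target 1 ✓ (first branch holds)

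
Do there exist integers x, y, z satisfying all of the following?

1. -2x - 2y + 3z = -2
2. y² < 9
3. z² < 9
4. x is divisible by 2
Yes

Take x = 0, y = 1, z = 0. Substituting into each constraint:
  (1) -2(0) - 2(1) + 3(0) = -2 ✓
  (2) y² = (1)² = 1, and 1 < 9 ✓
  (3) z² = (0)² = 0, and 0 < 9 ✓
  (4) 0 = 2 × 0, remainder 0 ✓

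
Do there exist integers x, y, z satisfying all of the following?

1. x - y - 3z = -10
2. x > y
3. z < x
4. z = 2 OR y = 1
Yes

Take x = 6, y = 1, z = 5. Substituting into each constraint:
  (1) 6 + (-1) - 3(5) = -10 ✓
  (2) 6 > 1 ✓
  (3) 5 < 6 ✓
  (4) y = 1, target 1 ✓ (second branch holds)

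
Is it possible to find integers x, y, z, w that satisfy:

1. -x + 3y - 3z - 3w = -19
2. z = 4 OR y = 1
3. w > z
Yes

Take x = 19, y = 1, z = 0, w = 1. Substituting into each constraint:
  (1) (-19) + 3(1) - 3(0) - 3(1) = -19 ✓
  (2) y = 1, target 1 ✓ (second branch holds)
  (3) 1 > 0 ✓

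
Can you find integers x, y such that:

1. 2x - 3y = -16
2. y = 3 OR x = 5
No

The full constraint system is jointly infeasible over the integers. Each constraint and what it forces:

  - 2x - 3y = -16: is a linear equation tying the variables together
  - y = 3 OR x = 5: forces a choice: either y = 3 or x = 5

Split on the disjunction (y = 3 OR x = 5):
  • If y = 3: with y = 3, every remaining term of the linear equation is divisible by 2, so the left side is ≡ 0 (mod 2); but the right side -7 ≡ 1 (mod 2). No integers can satisfy it.
  • If x = 5: with x = 5, every remaining term of the linear equation is divisible by 3, so the left side is ≡ 0 (mod 3); but the right side -26 ≡ 1 (mod 3). No integers can satisfy it.
Both branches are infeasible, so the system has no integer solution.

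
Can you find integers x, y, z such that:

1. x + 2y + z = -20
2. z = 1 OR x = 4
Yes

Take x = 4, y = -12, z = 0. Substituting into each constraint:
  (1) 4 + 2(-12) + 0 = -20 ✓
  (2) x = 4, target 4 ✓ (second branch holds)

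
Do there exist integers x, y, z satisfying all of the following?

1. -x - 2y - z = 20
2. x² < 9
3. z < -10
Yes

Take x = 0, y = -4, z = -12. Substituting into each constraint:
  (1) 0 - 2(-4) + 12 = 20 ✓
  (2) x² = (0)² = 0, and 0 < 9 ✓
  (3) -12 < -10 ✓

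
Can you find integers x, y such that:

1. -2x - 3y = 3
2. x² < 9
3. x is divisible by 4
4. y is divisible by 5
No

The full constraint system is jointly infeasible over the integers. Each constraint and what it forces:

  - -2x - 3y = 3: is a linear equation tying the variables together
  - x² < 9: restricts x to |x| ≤ 2
  - x is divisible by 4: restricts x to multiples of 4
  - y is divisible by 5: restricts y to multiples of 5

The bounds confine x to {0} with 4 | x. For each value, substitute into the equation:
  • x = 0: the equation forces y = -1, but 5 does not divide -1.
Every case fails, so no integer solution exists.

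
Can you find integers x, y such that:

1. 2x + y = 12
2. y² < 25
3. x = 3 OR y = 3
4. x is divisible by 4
No

A contradictory subset is {2x + y = 12, x = 3 OR y = 3, x is divisible by 4}. No integer assignment can satisfy these jointly:

  - 2x + y = 12: is a linear equation tying the variables together
  - x = 3 OR y = 3: forces a choice: either x = 3 or y = 3
  - x is divisible by 4: restricts x to multiples of 4

Split on the disjunction (x = 3 OR y = 3):
  • If x = 3: this contradicts the divisibility constraint — 3 is not a multiple of 4.
  • If y = 3: with y = 3, writing x = 4x', every remaining term of the linear equation is divisible by 8, so the left side is ≡ 0 (mod 8); but the right side 9 ≡ 1 (mod 8). No integers can satisfy it.
Both branches are infeasible, so the system has no integer solution.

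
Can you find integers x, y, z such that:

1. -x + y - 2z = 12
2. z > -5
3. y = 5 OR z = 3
Yes

Take x = -7, y = 5, z = 0. Substituting into each constraint:
  (1) 7 + 5 - 2(0) = 12 ✓
  (2) 0 > -5 ✓
  (3) y = 5, target 5 ✓ (first branch holds)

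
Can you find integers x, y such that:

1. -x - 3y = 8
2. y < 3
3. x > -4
Yes

Take x = 1, y = -3. Substituting into each constraint:
  (1) (-1) - 3(-3) = 8 ✓
  (2) -3 < 3 ✓
  (3) 1 > -4 ✓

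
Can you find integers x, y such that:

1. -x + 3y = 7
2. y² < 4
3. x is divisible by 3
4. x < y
No

A contradictory subset is {-x + 3y = 7, x is divisible by 3}. No integer assignment can satisfy these jointly:

  - -x + 3y = 7: is a linear equation tying the variables together
  - x is divisible by 3: restricts x to multiples of 3

Modular obstruction: writing x = 3x', every remaining term of the linear equation is divisible by 3, so the left side is ≡ 0 (mod 3); but the right side 7 ≡ 1 (mod 3). No integers can satisfy it.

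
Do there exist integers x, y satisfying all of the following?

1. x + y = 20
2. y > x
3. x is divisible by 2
Yes

Take x = 0, y = 20. Substituting into each constraint:
  (1) 0 + 20 = 20 ✓
  (2) 20 > 0 ✓
  (3) 0 = 2 × 0, remainder 0 ✓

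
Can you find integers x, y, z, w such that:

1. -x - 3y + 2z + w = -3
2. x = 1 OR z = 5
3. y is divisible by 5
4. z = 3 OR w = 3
Yes

Take x = 1, y = 0, z = 3, w = -8. Substituting into each constraint:
  (1) (-1) - 3(0) + 2(3) + (-8) = -3 ✓
  (2) x = 1, target 1 ✓ (first branch holds)
  (3) 0 = 5 × 0, remainder 0 ✓
  (4) z = 3, target 3 ✓ (first branch holds)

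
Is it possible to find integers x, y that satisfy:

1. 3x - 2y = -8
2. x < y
Yes

Take x = -2, y = 1. Substituting into each constraint:
  (1) 3(-2) - 2(1) = -8 ✓
  (2) -2 < 1 ✓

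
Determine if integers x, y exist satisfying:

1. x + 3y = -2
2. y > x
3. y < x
No

A contradictory subset is {y > x, y < x}. No integer assignment can satisfy these jointly:

  - y > x: bounds one variable relative to another variable
  - y < x: bounds one variable relative to another variable

Direct contradiction: y > x and x > y cannot both hold.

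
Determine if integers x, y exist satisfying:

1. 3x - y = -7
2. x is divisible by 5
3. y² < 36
No

The full constraint system is jointly infeasible over the integers. Each constraint and what it forces:

  - 3x - y = -7: is a linear equation tying the variables together
  - x is divisible by 5: restricts x to multiples of 5
  - y² < 36: restricts y to |y| ≤ 5

The bounds confine y to {-5, -4, -3, -2, -1, 0, 1, 2, 3, 4, 5}. For each value, substitute into the equation:
  • y = -5: the equation forces x = -4, but 5 does not divide -4.
  • y = -4: the equation gives 3x = -11, so x would not be an integer.
  • y = -3: the equation gives 3x = -10, so x would not be an integer.
  • y = -2: the equation forces x = -3, but 5 does not divide -3.
  • y = -1: the equation gives 3x = -8, so x would not be an integer.
  • y = 0: the equation gives 3x = -7, so x would not be an integer.
  • y = 1: the equation forces x = -2, but 5 does not divide -2.
  • y = 2: the equation gives 3x = -5, so x would not be an integer.
  • y = 3: the equation gives 3x = -4, so x would not be an integer.
  • y = 4: the equation forces x = -1, but 5 does not divide -1.
  • y = 5: the equation gives 3x = -2, so x would not be an integer.
Every case fails, so no integer solution exists.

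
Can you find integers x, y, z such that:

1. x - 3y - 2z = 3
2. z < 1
Yes

Take x = 0, y = -1, z = 0. Substituting into each constraint:
  (1) 0 - 3(-1) - 2(0) = 3 ✓
  (2) 0 < 1 ✓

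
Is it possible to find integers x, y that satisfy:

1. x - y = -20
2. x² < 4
Yes

Take x = 0, y = 20. Substituting into each constraint:
  (1) 0 + (-20) = -20 ✓
  (2) x² = (0)² = 0, and 0 < 4 ✓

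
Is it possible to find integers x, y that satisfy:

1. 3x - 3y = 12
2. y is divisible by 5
Yes

Take x = 4, y = 0. Substituting into each constraint:
  (1) 3(4) - 3(0) = 12 ✓
  (2) 0 = 5 × 0, remainder 0 ✓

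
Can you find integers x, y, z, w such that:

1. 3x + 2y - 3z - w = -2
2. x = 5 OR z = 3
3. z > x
Yes

Take x = 5, y = 0, z = 6, w = -1. Substituting into each constraint:
  (1) 3(5) + 2(0) - 3(6) + 1 = -2 ✓
  (2) x = 5, target 5 ✓ (first branch holds)
  (3) 6 > 5 ✓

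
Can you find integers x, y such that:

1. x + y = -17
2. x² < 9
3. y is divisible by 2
Yes

Take x = 1, y = -18. Substituting into each constraint:
  (1) 1 + (-18) = -17 ✓
  (2) x² = (1)² = 1, and 1 < 9 ✓
  (3) -18 = 2 × -9, remainder 0 ✓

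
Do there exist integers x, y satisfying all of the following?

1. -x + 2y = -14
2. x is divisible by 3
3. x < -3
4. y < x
Yes

Take x = -6, y = -10. Substituting into each constraint:
  (1) 6 + 2(-10) = -14 ✓
  (2) -6 = 3 × -2, remainder 0 ✓
  (3) -6 < -3 ✓
  (4) -10 < -6 ✓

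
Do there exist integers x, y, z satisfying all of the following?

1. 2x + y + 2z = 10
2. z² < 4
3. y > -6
Yes

Take x = 0, y = 10, z = 0. Substituting into each constraint:
  (1) 2(0) + 10 + 2(0) = 10 ✓
  (2) z² = (0)² = 0, and 0 < 4 ✓
  (3) 10 > -6 ✓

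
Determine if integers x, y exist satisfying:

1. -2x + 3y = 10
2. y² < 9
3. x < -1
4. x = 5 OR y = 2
Yes

Take x = -2, y = 2. Substituting into each constraint:
  (1) -2(-2) + 3(2) = 10 ✓
  (2) y² = (2)² = 4, and 4 < 9 ✓
  (3) -2 < -1 ✓
  (4) y = 2, target 2 ✓ (second branch holds)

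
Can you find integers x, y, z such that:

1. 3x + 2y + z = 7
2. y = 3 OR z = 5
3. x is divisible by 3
Yes

Take x = 0, y = 3, z = 1. Substituting into each constraint:
  (1) 3(0) + 2(3) + 1 = 7 ✓
  (2) y = 3, target 3 ✓ (first branch holds)
  (3) 0 = 3 × 0, remainder 0 ✓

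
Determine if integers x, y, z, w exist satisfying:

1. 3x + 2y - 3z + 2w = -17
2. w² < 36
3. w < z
Yes

Take x = 0, y = -7, z = 1, w = 0. Substituting into each constraint:
  (1) 3(0) + 2(-7) - 3(1) + 2(0) = -17 ✓
  (2) w² = (0)² = 0, and 0 < 36 ✓
  (3) 0 < 1 ✓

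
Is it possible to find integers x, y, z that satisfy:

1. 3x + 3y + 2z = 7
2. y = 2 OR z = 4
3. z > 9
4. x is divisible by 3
Yes

Take x = -9, y = 2, z = 14. Substituting into each constraint:
  (1) 3(-9) + 3(2) + 2(14) = 7 ✓
  (2) y = 2, target 2 ✓ (first branch holds)
  (3) 14 > 9 ✓
  (4) -9 = 3 × -3, remainder 0 ✓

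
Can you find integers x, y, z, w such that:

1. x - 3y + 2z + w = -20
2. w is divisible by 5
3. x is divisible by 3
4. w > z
Yes

Take x = 0, y = 6, z = -1, w = 0. Substituting into each constraint:
  (1) 0 - 3(6) + 2(-1) + 0 = -20 ✓
  (2) 0 = 5 × 0, remainder 0 ✓
  (3) 0 = 3 × 0, remainder 0 ✓
  (4) 0 > -1 ✓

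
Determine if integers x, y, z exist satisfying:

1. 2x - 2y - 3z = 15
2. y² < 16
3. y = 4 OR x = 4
Yes

Take x = 4, y = 1, z = -3. Substituting into each constraint:
  (1) 2(4) - 2(1) - 3(-3) = 15 ✓
  (2) y² = (1)² = 1, and 1 < 16 ✓
  (3) x = 4, target 4 ✓ (second branch holds)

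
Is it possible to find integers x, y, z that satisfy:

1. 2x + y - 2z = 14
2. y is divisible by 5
Yes

Take x = 0, y = 0, z = -7. Substituting into each constraint:
  (1) 2(0) + 0 - 2(-7) = 14 ✓
  (2) 0 = 5 × 0, remainder 0 ✓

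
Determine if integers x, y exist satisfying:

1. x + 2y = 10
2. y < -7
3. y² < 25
No

A contradictory subset is {y < -7, y² < 25}. No integer assignment can satisfy these jointly:

  - y < -7: bounds one variable relative to a constant
  - y² < 25: restricts y to |y| ≤ 4

Direct contradiction: the bounds on y require y ≥ -4 and y ≤ -8 simultaneously, which is empty.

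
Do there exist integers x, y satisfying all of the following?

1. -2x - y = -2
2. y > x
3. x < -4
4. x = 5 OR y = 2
No

A contradictory subset is {-2x - y = -2, x < -4, x = 5 OR y = 2}. No integer assignment can satisfy these jointly:

  - -2x - y = -2: is a linear equation tying the variables together
  - x < -4: bounds one variable relative to a constant
  - x = 5 OR y = 2: forces a choice: either x = 5 or y = 2

Split on the disjunction (x = 5 OR y = 2):
  • If x = 5: this contradicts the bound x ≤ -5.
  • If y = 2: the equation forces x = 0, which contradicts the bound x ≤ -5.
Both branches are infeasible, so the system has no integer solution.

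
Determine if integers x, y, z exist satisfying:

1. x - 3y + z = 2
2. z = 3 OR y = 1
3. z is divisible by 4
Yes

Take x = 1, y = 1, z = 4. Substituting into each constraint:
  (1) 1 - 3(1) + 4 = 2 ✓
  (2) y = 1, target 1 ✓ (second branch holds)
  (3) 4 = 4 × 1, remainder 0 ✓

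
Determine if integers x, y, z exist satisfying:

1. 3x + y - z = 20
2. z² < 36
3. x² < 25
Yes

Take x = 0, y = 20, z = 0. Substituting into each constraint:
  (1) 3(0) + 20 + 0 = 20 ✓
  (2) z² = (0)² = 0, and 0 < 36 ✓
  (3) x² = (0)² = 0, and 0 < 25 ✓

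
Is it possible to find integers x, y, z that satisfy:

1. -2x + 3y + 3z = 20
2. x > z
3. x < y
Yes

Take x = 2, y = 7, z = 1. Substituting into each constraint:
  (1) -2(2) + 3(7) + 3(1) = 20 ✓
  (2) 2 > 1 ✓
  (3) 2 < 7 ✓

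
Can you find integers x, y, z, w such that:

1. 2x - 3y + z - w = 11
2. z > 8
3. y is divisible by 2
Yes

Take x = 0, y = 0, z = 9, w = -2. Substituting into each constraint:
  (1) 2(0) - 3(0) + 9 + 2 = 11 ✓
  (2) 9 > 8 ✓
  (3) 0 = 2 × 0, remainder 0 ✓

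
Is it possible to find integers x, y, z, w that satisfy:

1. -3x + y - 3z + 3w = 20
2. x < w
Yes

Take x = -1, y = 2, z = -5, w = 0. Substituting into each constraint:
  (1) -3(-1) + 2 - 3(-5) + 3(0) = 20 ✓
  (2) -1 < 0 ✓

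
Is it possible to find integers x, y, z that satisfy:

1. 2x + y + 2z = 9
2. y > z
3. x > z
Yes

Take x = 0, y = 11, z = -1. Substituting into each constraint:
  (1) 2(0) + 11 + 2(-1) = 9 ✓
  (2) 11 > -1 ✓
  (3) 0 > -1 ✓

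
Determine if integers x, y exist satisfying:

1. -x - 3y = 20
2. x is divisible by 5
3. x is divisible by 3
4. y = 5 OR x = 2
No

A contradictory subset is {-x - 3y = 20, x is divisible by 3, y = 5 OR x = 2}. No integer assignment can satisfy these jointly:

  - -x - 3y = 20: is a linear equation tying the variables together
  - x is divisible by 3: restricts x to multiples of 3
  - y = 5 OR x = 2: forces a choice: either y = 5 or x = 2

Modular obstruction: writing x = 3x', every remaining term of the linear equation is divisible by 3, so the left side is ≡ 0 (mod 3); but the right side 20 ≡ 2 (mod 3). No integers can satisfy it.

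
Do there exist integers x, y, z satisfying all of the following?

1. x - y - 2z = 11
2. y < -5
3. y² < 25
No

A contradictory subset is {y < -5, y² < 25}. No integer assignment can satisfy these jointly:

  - y < -5: bounds one variable relative to a constant
  - y² < 25: restricts y to |y| ≤ 4

Direct contradiction: the bounds on y require y ≥ -4 and y ≤ -6 simultaneously, which is empty.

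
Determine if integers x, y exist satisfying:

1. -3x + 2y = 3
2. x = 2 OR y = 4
No

The full constraint system is jointly infeasible over the integers. Each constraint and what it forces:

  - -3x + 2y = 3: is a linear equation tying the variables together
  - x = 2 OR y = 4: forces a choice: either x = 2 or y = 4

Split on the disjunction (x = 2 OR y = 4):
  • If x = 2: with x = 2, every remaining term of the linear equation is divisible by 2, so the left side is ≡ 0 (mod 2); but the right side 9 ≡ 1 (mod 2). No integers can satisfy it.
  • If y = 4: with y = 4, every remaining term of the linear equation is divisible by 3, so the left side is ≡ 0 (mod 3); but the right side -5 ≡ 1 (mod 3). No integers can satisfy it.
Both branches are infeasible, so the system has no integer solution.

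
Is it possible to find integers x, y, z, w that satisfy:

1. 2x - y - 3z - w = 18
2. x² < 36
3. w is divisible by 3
Yes

Take x = 0, y = -18, z = 0, w = 0. Substituting into each constraint:
  (1) 2(0) + 18 - 3(0) + 0 = 18 ✓
  (2) x² = (0)² = 0, and 0 < 36 ✓
  (3) 0 = 3 × 0, remainder 0 ✓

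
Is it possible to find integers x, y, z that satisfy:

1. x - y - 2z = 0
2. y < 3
Yes

Take x = 0, y = 0, z = 0. Substituting into each constraint:
  (1) 0 + 0 - 2(0) = 0 ✓
  (2) 0 < 3 ✓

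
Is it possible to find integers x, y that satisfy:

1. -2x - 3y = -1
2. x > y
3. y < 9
Yes

Take x = 2, y = -1. Substituting into each constraint:
  (1) -2(2) - 3(-1) = -1 ✓
  (2) 2 > -1 ✓
  (3) -1 < 9 ✓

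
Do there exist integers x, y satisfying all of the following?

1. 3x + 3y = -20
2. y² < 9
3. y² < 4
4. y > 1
No

Even the single constraint (3x + 3y = -20) is infeasible over the integers.

  - 3x + 3y = -20: every term on the left is divisible by 3, so the LHS ≡ 0 (mod 3), but the RHS -20 is not — no integer solution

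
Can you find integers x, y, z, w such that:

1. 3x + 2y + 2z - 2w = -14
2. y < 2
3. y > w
Yes

Take x = -6, y = 0, z = 1, w = -1. Substituting into each constraint:
  (1) 3(-6) + 2(0) + 2(1) - 2(-1) = -14 ✓
  (2) 0 < 2 ✓
  (3) 0 > -1 ✓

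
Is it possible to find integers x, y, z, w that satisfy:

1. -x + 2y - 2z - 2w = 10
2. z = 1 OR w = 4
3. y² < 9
Yes

Take x = 0, y = -1, z = 1, w = -7. Substituting into each constraint:
  (1) 0 + 2(-1) - 2(1) - 2(-7) = 10 ✓
  (2) z = 1, target 1 ✓ (first branch holds)
  (3) y² = (-1)² = 1, and 1 < 9 ✓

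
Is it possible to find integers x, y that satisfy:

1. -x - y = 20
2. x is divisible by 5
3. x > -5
Yes

Take x = 0, y = -20. Substituting into each constraint:
  (1) 0 + 20 = 20 ✓
  (2) 0 = 5 × 0, remainder 0 ✓
  (3) 0 > -5 ✓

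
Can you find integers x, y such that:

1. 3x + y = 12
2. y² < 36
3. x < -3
No

The full constraint system is jointly infeasible over the integers. Each constraint and what it forces:

  - 3x + y = 12: is a linear equation tying the variables together
  - y² < 36: restricts y to |y| ≤ 5
  - x < -3: bounds one variable relative to a constant

Range argument: with x ∈ [−∞, -4], y ∈ [-5, 5], the left side of the equation is at most -7, but the right side is 12 > -7. No integer solution exists.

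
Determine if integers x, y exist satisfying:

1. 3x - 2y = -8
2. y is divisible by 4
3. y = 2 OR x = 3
No

A contradictory subset is {3x - 2y = -8, y = 2 OR x = 3}. No integer assignment can satisfy these jointly:

  - 3x - 2y = -8: is a linear equation tying the variables together
  - y = 2 OR x = 3: forces a choice: either y = 2 or x = 3

Split on the disjunction (y = 2 OR x = 3):
  • If y = 2: with y = 2, every remaining term of the linear equation is divisible by 3, so the left side is ≡ 0 (mod 3); but the right side -4 ≡ 2 (mod 3). No integers can satisfy it.
  • If x = 3: with x = 3, every remaining term of the linear equation is divisible by 2, so the left side is ≡ 0 (mod 2); but the right side -17 ≡ 1 (mod 2). No integers can satisfy it.
Both branches are infeasible, so the system has no integer solution.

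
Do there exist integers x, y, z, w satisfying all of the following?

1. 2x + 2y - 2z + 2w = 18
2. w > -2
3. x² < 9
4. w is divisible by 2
Yes

Take x = 2, y = 0, z = -7, w = 0. Substituting into each constraint:
  (1) 2(2) + 2(0) - 2(-7) + 2(0) = 18 ✓
  (2) 0 > -2 ✓
  (3) x² = (2)² = 4, and 4 < 9 ✓
  (4) 0 = 2 × 0, remainder 0 ✓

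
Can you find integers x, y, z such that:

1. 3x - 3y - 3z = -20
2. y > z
No

Even the single constraint (3x - 3y - 3z = -20) is infeasible over the integers.

  - 3x - 3y - 3z = -20: every term on the left is divisible by 3, so the LHS ≡ 0 (mod 3), but the RHS -20 is not — no integer solution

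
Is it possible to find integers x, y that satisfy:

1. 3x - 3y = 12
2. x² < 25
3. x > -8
Yes

Take x = 4, y = 0. Substituting into each constraint:
  (1) 3(4) - 3(0) = 12 ✓
  (2) x² = (4)² = 16, and 16 < 25 ✓
  (3) 4 > -8 ✓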